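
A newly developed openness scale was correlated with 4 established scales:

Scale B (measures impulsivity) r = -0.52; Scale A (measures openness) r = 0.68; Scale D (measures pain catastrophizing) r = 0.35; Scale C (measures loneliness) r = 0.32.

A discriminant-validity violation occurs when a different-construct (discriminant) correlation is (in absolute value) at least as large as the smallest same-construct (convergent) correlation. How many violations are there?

Convergent (same construct = openness): Scale A.
Smallest convergent = 0.68. Discriminant |r|: 0.52, 0.35, 0.32; count ≥ 0.68 → 0.

0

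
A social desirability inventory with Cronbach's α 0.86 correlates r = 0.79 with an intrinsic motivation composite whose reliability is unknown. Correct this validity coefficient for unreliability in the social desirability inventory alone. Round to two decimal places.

Single correction: r_c = r_obs / √r_xx = 0.79 / √0.86 = 0.79 / 0.9274 ≈ 0.85.

0.85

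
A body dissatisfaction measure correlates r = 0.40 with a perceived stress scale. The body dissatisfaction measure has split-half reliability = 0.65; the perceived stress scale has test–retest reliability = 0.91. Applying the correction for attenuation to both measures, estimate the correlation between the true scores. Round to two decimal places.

0.52

r_true = r_obs / √(r_xx · r_yy) = 0.40 / √(0.65 × 0.91) = 0.40 / √0.5915 = 0.40 / 0.7691 ≈ 0.52.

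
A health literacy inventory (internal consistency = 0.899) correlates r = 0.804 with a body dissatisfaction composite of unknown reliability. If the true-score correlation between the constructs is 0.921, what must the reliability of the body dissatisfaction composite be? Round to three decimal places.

0.848

r_true = r_obs / √(r_xx · r_yy) ⇒ 0.921 = 0.804 / √(0.899 · r_yy).
√(0.899 · r_yy) = 0.804 / 0.921 = 0.8730; 0.899 · r_yy = 0.7621; r_yy = 0.7621 / 0.899 ≈ 0.848.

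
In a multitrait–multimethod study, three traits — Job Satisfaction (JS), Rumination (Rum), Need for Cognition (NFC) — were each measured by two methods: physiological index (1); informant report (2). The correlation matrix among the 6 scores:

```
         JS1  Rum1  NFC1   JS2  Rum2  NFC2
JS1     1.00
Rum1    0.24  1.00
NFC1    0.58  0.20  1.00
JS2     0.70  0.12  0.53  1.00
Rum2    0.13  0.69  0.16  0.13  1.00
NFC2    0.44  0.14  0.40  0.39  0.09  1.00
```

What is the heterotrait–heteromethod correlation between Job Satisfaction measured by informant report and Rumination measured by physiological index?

Different traits and methods: r(JS2, Rum1) = 0.12.

0.12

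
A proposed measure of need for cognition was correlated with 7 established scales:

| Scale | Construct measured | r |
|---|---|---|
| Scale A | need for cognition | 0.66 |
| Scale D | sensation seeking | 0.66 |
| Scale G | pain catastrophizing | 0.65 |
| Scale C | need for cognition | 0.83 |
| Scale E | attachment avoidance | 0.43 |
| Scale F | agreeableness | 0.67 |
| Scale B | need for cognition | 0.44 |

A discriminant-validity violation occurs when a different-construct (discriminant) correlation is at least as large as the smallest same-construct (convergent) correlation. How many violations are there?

Convergent (same construct = need for cognition): Scale A, Scale C, Scale B.
Smallest convergent = 0.44. Discriminant values: 0.66, 0.65, 0.43, 0.67; count ≥ 0.44 → 3.

3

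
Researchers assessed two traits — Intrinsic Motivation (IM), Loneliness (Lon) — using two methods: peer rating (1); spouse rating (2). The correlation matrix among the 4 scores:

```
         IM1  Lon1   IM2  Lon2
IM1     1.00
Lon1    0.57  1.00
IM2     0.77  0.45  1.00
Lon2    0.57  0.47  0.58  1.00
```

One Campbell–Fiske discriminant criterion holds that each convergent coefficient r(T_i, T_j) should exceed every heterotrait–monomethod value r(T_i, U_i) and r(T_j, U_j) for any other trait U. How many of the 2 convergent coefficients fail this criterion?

1

Convergent coefficients and their comparison sets:
IM (methods 1·2): 0.77 vs {0.57, 0.58} → pass.
Lon (methods 1·2): 0.47 vs {0.57, 0.58} → fail.
1 of 2 fail.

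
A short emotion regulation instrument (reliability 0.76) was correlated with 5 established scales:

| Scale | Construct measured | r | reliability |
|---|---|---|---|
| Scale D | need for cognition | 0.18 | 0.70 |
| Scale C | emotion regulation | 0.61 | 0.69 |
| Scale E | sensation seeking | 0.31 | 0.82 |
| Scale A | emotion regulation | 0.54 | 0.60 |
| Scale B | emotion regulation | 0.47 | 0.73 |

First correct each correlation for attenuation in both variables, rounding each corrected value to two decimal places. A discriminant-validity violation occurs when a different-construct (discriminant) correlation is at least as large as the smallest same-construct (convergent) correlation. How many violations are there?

0

Disattenuated r (r / √(r_scale · r_new)):
  Scale D (disc): 0.18 / √(0.70·0.76) = 0.25
  Scale C (conv): 0.61 / √(0.69·0.76) = 0.84
  Scale E (disc): 0.31 / √(0.82·0.76) = 0.39
  Scale A (conv): 0.54 / √(0.60·0.76) = 0.80
  Scale B (conv): 0.47 / √(0.73·0.76) = 0.63
Smallest convergent = 0.63. Discriminant values: 0.25, 0.39; count ≥ 0.63 → 0.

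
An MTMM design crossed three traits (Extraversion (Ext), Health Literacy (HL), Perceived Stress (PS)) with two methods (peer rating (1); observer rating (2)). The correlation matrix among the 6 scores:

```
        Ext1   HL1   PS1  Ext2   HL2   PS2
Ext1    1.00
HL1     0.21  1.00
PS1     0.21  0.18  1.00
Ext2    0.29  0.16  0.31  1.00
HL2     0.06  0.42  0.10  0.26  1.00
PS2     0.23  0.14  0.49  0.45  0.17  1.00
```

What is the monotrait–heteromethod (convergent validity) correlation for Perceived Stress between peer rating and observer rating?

0.49

Same trait (PS), different methods: r(PS1, PS2) = 0.49.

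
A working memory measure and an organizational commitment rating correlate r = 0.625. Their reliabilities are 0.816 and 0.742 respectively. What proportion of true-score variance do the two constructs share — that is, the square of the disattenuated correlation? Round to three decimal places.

0.645

Disattenuated r = 0.625 / √(0.816 × 0.742) = 0.625 / 0.7781 = 0.8032.
Shared true-score variance = 0.8032² = 0.6451 ≈ 0.645.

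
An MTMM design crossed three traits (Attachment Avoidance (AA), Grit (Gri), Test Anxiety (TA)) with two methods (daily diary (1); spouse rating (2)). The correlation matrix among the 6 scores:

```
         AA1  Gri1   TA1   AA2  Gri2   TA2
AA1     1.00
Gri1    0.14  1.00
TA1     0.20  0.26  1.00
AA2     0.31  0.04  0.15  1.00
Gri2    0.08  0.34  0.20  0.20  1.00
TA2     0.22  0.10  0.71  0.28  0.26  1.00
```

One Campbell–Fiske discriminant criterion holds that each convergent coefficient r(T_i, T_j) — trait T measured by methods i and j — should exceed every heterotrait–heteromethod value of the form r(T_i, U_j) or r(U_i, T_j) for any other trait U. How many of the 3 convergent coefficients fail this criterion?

Convergent coefficients and their comparison sets:
AA (methods 1·2): 0.31 vs {0.08, 0.04, 0.22, 0.15} → pass.
Gri (methods 1·2): 0.34 vs {0.04, 0.08, 0.10, 0.20} → pass.
TA (methods 1·2): 0.71 vs {0.15, 0.22, 0.20, 0.10} → pass.
0 of 3 fail.

0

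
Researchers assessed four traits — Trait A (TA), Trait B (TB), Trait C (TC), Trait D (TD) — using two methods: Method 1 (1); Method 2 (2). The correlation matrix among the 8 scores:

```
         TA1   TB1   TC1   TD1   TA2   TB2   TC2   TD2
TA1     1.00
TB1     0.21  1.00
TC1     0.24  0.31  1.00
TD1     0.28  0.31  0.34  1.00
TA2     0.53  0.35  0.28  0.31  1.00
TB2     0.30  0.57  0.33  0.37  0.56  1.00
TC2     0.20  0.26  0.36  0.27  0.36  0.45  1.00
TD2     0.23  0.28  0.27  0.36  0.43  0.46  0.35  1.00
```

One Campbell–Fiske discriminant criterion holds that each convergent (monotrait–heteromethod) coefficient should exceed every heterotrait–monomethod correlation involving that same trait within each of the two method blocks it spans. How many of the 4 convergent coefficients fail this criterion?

Checking each validity diagonal entry against its comparison values:
TA (methods 1·2): 0.53 vs {0.21, 0.56, 0.24, 0.36, 0.28, 0.43} → fail.
TB (methods 1·2): 0.57 vs {0.21, 0.56, 0.31, 0.45, 0.31, 0.46} → pass.
TC (methods 1·2): 0.36 vs {0.24, 0.36, 0.31, 0.45, 0.34, 0.35} → fail.
TD (methods 1·2): 0.36 vs {0.28, 0.43, 0.31, 0.46, 0.34, 0.35} → fail.
3 of 4 fail.

3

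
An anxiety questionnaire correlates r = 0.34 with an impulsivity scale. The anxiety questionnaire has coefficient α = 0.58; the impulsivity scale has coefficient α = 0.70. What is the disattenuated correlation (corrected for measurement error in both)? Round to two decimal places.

r_true = r_obs / √(r_xx · r_yy) = 0.34 / √(0.58 × 0.70) = 0.34 / √0.4060 = 0.34 / 0.6372 ≈ 0.53.

0.53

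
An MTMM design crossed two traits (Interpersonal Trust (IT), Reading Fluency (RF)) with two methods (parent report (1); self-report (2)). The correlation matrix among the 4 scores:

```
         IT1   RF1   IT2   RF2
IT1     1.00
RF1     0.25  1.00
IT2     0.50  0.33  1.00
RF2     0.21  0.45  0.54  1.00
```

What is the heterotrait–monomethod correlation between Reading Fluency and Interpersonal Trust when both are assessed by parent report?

Different traits, same method: r(RF1, IT1) = 0.25.

0.25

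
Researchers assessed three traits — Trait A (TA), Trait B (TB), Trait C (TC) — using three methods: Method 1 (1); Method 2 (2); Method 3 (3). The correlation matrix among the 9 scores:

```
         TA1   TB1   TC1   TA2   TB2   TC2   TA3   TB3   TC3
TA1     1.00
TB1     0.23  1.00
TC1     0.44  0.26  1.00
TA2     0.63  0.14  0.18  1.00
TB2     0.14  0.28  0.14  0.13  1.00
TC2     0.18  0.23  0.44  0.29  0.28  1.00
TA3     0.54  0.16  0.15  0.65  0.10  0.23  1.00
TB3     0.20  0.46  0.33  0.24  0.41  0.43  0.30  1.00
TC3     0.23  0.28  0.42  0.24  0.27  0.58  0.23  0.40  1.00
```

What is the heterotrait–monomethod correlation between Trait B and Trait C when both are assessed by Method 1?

Different traits, same method: r(TB1, TC1) = 0.26.

0.26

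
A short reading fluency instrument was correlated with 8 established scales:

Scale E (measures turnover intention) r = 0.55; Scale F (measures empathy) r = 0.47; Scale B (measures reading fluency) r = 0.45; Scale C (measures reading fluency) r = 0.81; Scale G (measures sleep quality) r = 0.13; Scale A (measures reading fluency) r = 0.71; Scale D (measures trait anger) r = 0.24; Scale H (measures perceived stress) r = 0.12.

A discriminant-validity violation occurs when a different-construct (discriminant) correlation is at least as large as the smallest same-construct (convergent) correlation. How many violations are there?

Convergent (same construct = reading fluency): Scale B, Scale C, Scale A.
Smallest convergent = 0.45. Discriminant values: 0.55, 0.47, 0.13, 0.24, 0.12; count ≥ 0.45 → 2.

2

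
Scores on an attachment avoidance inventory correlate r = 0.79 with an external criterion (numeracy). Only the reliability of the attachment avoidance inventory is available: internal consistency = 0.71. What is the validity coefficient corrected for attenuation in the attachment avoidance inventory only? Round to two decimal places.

Single correction: r_c = r_obs / √r_xx = 0.79 / √0.71 = 0.79 / 0.8426 ≈ 0.94.

0.94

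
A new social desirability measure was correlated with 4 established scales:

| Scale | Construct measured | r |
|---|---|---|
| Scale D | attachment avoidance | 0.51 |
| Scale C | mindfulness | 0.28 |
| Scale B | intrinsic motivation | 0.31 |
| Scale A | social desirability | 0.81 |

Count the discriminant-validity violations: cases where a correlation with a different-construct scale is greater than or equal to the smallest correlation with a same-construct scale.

Convergent (same construct = social desirability): Scale A.
Smallest convergent = 0.81. Discriminant values: 0.51, 0.28, 0.31; count ≥ 0.81 → 0.

0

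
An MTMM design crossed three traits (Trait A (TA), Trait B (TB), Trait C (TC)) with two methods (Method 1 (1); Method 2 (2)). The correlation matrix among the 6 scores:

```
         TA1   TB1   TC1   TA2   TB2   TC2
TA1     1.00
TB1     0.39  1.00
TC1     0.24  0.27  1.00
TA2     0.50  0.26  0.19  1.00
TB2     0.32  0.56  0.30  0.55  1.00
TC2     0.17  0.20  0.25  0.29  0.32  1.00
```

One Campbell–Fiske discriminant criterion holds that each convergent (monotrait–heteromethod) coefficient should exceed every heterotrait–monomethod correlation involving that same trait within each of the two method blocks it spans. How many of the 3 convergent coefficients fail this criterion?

2

Convergent coefficients and their comparison sets:
TA (methods 1·2): 0.50 vs {0.39, 0.55, 0.24, 0.29} → fail.
TB (methods 1·2): 0.56 vs {0.39, 0.55, 0.27, 0.32} → pass.
TC (methods 1·2): 0.25 vs {0.24, 0.29, 0.27, 0.32} → fail.
2 of 3 fail.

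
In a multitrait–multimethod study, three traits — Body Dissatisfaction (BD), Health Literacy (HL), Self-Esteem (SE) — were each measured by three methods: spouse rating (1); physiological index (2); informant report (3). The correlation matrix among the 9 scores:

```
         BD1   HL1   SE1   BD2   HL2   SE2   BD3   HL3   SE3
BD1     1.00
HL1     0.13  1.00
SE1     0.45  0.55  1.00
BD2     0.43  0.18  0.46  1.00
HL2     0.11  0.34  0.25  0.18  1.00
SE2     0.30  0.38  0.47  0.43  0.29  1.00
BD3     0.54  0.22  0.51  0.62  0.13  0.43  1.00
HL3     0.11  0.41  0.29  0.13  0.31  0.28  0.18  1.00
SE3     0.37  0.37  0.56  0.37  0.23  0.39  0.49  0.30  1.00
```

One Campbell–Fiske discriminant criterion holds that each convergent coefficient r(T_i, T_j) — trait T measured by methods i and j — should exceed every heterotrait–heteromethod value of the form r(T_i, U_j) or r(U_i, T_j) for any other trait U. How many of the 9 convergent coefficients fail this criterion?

Each convergent coefficient versus the relevant comparison correlations:
BD (methods 1·2): 0.43 vs {0.11, 0.18, 0.30, 0.46} → fail.
BD (methods 1·3): 0.54 vs {0.11, 0.22, 0.37, 0.51} → pass.
BD (methods 2·3): 0.62 vs {0.13, 0.13, 0.37, 0.43} → pass.
HL (methods 1·2): 0.34 vs {0.18, 0.11, 0.38, 0.25} → fail.
HL (methods 1·3): 0.41 vs {0.22, 0.11, 0.37, 0.29} → pass.
HL (methods 2·3): 0.31 vs {0.13, 0.13, 0.23, 0.28} → pass.
SE (methods 1·2): 0.47 vs {0.46, 0.30, 0.25, 0.38} → pass.
SE (methods 1·3): 0.56 vs {0.51, 0.37, 0.29, 0.37} → pass.
SE (methods 2·3): 0.39 vs {0.43, 0.37, 0.28, 0.23} → fail.
3 of 9 fail.

3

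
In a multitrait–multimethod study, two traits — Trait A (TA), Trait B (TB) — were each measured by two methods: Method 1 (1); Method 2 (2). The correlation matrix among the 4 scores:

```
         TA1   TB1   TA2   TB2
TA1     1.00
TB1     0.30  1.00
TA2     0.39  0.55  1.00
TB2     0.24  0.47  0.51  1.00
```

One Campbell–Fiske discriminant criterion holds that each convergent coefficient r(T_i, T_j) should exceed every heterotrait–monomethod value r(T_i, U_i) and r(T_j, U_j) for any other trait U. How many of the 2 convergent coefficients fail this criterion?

Checking each validity diagonal entry against its comparison values:
TA (methods 1·2): 0.39 vs {0.30, 0.51} → fail.
TB (methods 1·2): 0.47 vs {0.30, 0.51} → fail.
2 of 2 fail.

2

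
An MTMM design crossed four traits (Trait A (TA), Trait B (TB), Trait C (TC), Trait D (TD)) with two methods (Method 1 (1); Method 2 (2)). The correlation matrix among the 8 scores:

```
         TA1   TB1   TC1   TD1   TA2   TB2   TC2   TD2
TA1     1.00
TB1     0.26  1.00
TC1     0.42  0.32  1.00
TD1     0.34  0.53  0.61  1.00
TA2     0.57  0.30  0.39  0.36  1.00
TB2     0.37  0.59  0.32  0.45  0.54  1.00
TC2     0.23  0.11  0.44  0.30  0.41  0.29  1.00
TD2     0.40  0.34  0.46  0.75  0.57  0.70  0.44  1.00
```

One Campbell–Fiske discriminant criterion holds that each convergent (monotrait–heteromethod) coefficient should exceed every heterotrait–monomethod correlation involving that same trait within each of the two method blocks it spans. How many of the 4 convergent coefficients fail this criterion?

3

Each convergent coefficient versus the relevant comparison correlations:
TA (methods 1·2): 0.57 vs {0.26, 0.54, 0.42, 0.41, 0.34, 0.57} → fail.
TB (methods 1·2): 0.59 vs {0.26, 0.54, 0.32, 0.29, 0.53, 0.70} → fail.
TC (methods 1·2): 0.44 vs {0.42, 0.41, 0.32, 0.29, 0.61, 0.44} → fail.
TD (methods 1·2): 0.75 vs {0.34, 0.57, 0.53, 0.70, 0.61, 0.44} → pass.
3 of 4 fail.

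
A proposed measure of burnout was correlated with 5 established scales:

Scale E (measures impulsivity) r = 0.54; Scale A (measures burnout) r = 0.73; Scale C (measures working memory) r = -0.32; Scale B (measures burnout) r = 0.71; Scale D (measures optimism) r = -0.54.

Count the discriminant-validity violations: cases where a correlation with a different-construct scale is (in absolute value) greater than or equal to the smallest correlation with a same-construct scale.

Convergent (same construct = burnout): Scale A, Scale B.
Smallest convergent = 0.71. Discriminant |r|: 0.54, 0.32, 0.54; count ≥ 0.71 → 0.

0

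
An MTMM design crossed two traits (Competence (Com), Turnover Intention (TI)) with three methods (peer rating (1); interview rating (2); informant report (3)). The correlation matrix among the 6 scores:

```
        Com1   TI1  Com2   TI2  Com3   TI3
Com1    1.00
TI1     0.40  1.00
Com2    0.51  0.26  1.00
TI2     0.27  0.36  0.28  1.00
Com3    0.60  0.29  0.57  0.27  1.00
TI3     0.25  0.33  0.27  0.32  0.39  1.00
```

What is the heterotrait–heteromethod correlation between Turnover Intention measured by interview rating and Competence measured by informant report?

Different traits and methods: r(TI2, Com3) = 0.27.

0.27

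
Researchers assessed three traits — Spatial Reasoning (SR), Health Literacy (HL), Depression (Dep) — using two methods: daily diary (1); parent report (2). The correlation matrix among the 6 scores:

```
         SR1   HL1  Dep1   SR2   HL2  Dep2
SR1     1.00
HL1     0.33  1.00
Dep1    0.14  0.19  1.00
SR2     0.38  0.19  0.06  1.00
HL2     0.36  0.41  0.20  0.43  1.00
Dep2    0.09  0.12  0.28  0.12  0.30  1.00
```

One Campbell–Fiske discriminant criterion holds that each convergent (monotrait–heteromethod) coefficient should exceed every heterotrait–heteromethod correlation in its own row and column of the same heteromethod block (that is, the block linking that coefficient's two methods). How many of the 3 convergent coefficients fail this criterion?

Each convergent coefficient versus the relevant comparison correlations:
SR (methods 1·2): 0.38 vs {0.36, 0.19, 0.09, 0.06} → pass.
HL (methods 1·2): 0.41 vs {0.19, 0.36, 0.12, 0.20} → pass.
Dep (methods 1·2): 0.28 vs {0.06, 0.09, 0.20, 0.12} → pass.
0 of 3 fail.

0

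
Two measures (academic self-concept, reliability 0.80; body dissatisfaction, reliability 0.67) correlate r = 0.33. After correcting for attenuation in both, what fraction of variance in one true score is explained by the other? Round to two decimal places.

Disattenuated r = 0.33 / √(0.80 × 0.67) = 0.33 / 0.7321 = 0.4508.
Shared true-score variance = 0.4508² = 0.2032 ≈ 0.20.

0.20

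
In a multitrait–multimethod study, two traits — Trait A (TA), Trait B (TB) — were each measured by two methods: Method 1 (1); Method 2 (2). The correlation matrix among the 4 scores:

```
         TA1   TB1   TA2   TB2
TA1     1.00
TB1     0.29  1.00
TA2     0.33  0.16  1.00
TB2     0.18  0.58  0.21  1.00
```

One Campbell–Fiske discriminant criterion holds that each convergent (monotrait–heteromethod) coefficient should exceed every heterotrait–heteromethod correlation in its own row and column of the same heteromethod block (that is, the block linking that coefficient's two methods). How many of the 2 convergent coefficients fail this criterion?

Each convergent coefficient versus the relevant comparison correlations:
TA (methods 1·2): 0.33 vs {0.18, 0.16} → pass.
TB (methods 1·2): 0.58 vs {0.16, 0.18} → pass.
0 of 2 fail.

0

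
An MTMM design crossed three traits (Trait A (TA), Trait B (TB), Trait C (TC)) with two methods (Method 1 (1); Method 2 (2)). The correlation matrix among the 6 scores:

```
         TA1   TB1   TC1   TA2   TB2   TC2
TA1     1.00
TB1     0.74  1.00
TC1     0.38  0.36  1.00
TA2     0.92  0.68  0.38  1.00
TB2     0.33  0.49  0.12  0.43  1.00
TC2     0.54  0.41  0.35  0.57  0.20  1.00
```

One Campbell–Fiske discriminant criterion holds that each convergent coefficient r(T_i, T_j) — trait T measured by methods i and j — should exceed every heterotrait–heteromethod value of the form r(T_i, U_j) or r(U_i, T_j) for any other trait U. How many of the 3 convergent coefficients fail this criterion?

2

Convergent coefficients and their comparison sets:
TA (methods 1·2): 0.92 vs {0.33, 0.68, 0.54, 0.38} → pass.
TB (methods 1·2): 0.49 vs {0.68, 0.33, 0.41, 0.12} → fail.
TC (methods 1·2): 0.35 vs {0.38, 0.54, 0.12, 0.41} → fail.
2 of 3 fail.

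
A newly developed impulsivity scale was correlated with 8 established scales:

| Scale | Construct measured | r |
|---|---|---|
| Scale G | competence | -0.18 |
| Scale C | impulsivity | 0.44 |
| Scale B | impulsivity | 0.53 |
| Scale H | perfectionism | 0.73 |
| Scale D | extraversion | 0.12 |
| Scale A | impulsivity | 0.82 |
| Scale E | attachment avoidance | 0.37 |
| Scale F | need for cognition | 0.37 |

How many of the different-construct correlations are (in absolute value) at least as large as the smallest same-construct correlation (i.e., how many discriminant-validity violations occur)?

1

Convergent (same construct = impulsivity): Scale C, Scale B, Scale A.
Smallest convergent = 0.44. Discriminant |r|: 0.18, 0.73, 0.12, 0.37, 0.37; count ≥ 0.44 → 1.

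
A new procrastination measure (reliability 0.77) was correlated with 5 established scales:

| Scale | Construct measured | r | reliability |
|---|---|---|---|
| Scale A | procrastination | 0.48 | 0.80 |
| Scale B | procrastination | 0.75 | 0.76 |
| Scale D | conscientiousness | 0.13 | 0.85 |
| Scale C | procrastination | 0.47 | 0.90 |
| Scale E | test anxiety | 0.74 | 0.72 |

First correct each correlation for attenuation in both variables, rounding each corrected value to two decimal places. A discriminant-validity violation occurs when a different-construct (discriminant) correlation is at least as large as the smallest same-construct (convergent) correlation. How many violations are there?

1

Disattenuated r (r / √(r_scale · r_new)):
  Scale A (conv): 0.48 / √(0.80·0.77) = 0.61
  Scale B (conv): 0.75 / √(0.76·0.77) = 0.98
  Scale D (disc): 0.13 / √(0.85·0.77) = 0.16
  Scale C (conv): 0.47 / √(0.90·0.77) = 0.56
  Scale E (disc): 0.74 / √(0.72·0.77) = 0.99
Smallest convergent = 0.56. Discriminant values: 0.16, 0.99; count ≥ 0.56 → 1.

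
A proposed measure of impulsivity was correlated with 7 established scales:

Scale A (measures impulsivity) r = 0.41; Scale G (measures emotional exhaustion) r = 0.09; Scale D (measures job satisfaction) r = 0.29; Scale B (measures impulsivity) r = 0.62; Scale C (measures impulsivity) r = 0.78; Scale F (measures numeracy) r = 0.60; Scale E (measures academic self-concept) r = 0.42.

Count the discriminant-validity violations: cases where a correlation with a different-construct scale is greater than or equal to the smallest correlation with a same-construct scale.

Convergent (same construct = impulsivity): Scale A, Scale B, Scale C.
Smallest convergent = 0.41. Discriminant values: 0.09, 0.29, 0.60, 0.42; count ≥ 0.41 → 2.

2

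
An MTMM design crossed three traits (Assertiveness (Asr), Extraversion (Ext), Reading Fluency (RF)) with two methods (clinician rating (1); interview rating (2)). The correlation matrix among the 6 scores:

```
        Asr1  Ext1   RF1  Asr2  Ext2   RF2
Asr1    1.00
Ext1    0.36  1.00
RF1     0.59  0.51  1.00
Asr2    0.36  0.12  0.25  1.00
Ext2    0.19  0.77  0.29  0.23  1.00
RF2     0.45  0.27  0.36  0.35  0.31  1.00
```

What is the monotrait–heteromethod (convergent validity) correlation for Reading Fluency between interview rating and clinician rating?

Same trait (RF), different methods: r(RF2, RF1) = 0.36.

0.36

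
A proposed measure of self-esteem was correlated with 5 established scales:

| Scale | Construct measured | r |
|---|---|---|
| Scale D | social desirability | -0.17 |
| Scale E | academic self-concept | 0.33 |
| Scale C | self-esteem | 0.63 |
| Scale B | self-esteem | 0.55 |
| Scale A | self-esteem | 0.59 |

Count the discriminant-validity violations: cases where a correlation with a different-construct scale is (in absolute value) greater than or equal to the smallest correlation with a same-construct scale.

0

Convergent (same construct = self-esteem): Scale C, Scale B, Scale A.
Smallest convergent = 0.55. Discriminant |r|: 0.17, 0.33; count ≥ 0.55 → 0.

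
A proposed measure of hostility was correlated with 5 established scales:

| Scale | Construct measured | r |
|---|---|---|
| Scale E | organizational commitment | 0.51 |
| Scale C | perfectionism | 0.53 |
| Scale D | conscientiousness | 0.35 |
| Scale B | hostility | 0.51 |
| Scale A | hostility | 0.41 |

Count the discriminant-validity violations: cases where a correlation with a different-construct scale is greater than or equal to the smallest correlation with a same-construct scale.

Convergent (same construct = hostility): Scale B, Scale A.
Smallest convergent = 0.41. Discriminant values: 0.51, 0.53, 0.35; count ≥ 0.41 → 2.

2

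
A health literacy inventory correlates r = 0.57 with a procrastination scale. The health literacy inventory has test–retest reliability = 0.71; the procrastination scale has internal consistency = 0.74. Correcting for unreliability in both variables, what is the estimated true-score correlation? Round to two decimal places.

r_true = r_obs / √(r_xx · r_yy) = 0.57 / √(0.71 × 0.74) = 0.57 / √0.5254 = 0.57 / 0.7248 ≈ 0.79.

0.79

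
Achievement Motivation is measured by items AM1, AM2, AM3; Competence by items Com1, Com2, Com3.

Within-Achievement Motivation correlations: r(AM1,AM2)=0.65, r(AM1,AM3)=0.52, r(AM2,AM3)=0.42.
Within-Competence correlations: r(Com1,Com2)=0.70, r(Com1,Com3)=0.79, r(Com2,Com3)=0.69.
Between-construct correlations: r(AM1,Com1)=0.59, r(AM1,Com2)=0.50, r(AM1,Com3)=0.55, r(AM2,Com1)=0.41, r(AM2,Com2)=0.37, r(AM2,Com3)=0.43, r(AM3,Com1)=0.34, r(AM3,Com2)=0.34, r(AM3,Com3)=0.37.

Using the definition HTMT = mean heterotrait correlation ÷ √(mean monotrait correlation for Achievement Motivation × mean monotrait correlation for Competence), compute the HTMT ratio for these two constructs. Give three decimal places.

0.698

Mean between = 3.90/9 = 0.4333.
Mean within-AM = 1.59/3 = 0.5300; mean within-Com = 2.18/3 = 0.7267.
Geometric mean = √(0.5300 × 0.7267) = 0.6206.
HTMT = 0.4333 / 0.6206 = 0.698.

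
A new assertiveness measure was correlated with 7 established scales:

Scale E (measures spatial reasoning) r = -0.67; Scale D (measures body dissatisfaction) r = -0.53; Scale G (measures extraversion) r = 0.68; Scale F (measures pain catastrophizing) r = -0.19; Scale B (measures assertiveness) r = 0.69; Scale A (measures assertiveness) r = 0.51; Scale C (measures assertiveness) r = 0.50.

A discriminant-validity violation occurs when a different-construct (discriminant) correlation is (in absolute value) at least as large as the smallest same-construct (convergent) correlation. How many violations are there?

Convergent (same construct = assertiveness): Scale B, Scale A, Scale C.
Smallest convergent = 0.50. Discriminant |r|: 0.67, 0.53, 0.68, 0.19; count ≥ 0.50 → 3.

3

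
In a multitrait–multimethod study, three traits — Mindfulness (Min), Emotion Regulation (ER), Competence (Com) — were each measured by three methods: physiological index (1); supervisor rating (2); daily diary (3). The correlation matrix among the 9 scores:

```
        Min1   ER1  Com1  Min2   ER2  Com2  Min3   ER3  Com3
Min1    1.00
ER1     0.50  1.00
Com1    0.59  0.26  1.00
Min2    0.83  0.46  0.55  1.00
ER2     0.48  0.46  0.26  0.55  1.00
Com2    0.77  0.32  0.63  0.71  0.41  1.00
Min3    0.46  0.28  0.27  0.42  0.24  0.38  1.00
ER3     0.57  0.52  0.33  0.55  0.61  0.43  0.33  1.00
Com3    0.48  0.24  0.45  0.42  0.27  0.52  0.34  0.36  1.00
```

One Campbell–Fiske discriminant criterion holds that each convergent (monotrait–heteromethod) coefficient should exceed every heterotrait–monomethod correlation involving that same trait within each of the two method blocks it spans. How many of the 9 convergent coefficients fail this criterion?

Checking each validity diagonal entry against its comparison values:
Min (methods 1·2): 0.83 vs {0.50, 0.55, 0.59, 0.71} → pass.
Min (methods 1·3): 0.46 vs {0.50, 0.33, 0.59, 0.34} → fail.
Min (methods 2·3): 0.42 vs {0.55, 0.33, 0.71, 0.34} → fail.
ER (methods 1·2): 0.46 vs {0.50, 0.55, 0.26, 0.41} → fail.
ER (methods 1·3): 0.52 vs {0.50, 0.33, 0.26, 0.36} → pass.
ER (methods 2·3): 0.61 vs {0.55, 0.33, 0.41, 0.36} → pass.
Com (methods 1·2): 0.63 vs {0.59, 0.71, 0.26, 0.41} → fail.
Com (methods 1·3): 0.45 vs {0.59, 0.34, 0.26, 0.36} → fail.
Com (methods 2·3): 0.52 vs {0.71, 0.34, 0.41, 0.36} → fail.
6 of 9 fail.

6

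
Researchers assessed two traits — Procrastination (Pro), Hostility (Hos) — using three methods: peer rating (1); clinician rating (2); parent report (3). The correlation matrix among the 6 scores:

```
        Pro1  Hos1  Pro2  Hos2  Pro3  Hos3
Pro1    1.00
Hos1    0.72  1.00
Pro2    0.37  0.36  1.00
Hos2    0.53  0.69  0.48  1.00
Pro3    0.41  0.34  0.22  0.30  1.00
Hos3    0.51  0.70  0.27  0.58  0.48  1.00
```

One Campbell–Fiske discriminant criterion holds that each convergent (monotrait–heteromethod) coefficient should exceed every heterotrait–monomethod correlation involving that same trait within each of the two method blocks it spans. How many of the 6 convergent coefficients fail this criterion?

5

Convergent coefficients and their comparison sets:
Pro (methods 1·2): 0.37 vs {0.72, 0.48} → fail.
Pro (methods 1·3): 0.41 vs {0.72, 0.48} → fail.
Pro (methods 2·3): 0.22 vs {0.48, 0.48} → fail.
Hos (methods 1·2): 0.69 vs {0.72, 0.48} → fail.
Hos (methods 1·3): 0.70 vs {0.72, 0.48} → fail.
Hos (methods 2·3): 0.58 vs {0.48, 0.48} → pass.
5 of 6 fail.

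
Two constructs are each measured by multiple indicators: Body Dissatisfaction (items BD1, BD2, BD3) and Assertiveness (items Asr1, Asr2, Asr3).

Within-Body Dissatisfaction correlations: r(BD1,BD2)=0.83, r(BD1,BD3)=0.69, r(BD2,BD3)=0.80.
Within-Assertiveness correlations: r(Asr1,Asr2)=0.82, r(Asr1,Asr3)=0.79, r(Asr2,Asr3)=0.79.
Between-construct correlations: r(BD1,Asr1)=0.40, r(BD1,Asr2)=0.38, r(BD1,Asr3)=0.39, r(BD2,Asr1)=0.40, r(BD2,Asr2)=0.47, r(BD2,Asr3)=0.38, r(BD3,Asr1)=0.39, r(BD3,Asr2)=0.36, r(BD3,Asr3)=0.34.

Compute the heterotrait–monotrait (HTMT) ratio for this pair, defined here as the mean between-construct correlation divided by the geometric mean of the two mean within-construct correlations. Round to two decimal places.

0.50

Between-construct mean = 3.51/9 = 0.3900.
Mean within-BD = 2.32/3 = 0.7733; mean within-Asr = 2.40/3 = 0.8000.
Geometric mean = √(0.7733 × 0.8000) = 0.7865.
HTMT = 0.3900 / 0.7865 = 0.50.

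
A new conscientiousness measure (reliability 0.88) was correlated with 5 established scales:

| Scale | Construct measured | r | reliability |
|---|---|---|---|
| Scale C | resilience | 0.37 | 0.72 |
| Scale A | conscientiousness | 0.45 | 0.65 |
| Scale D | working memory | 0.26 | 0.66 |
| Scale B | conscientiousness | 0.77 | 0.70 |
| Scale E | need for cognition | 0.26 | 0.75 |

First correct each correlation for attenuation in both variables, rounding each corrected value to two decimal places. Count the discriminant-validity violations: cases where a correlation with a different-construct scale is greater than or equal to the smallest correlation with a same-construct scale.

0

Disattenuated r (r / √(r_scale · r_new)):
  Scale C (disc): 0.37 / √(0.72·0.88) = 0.46
  Scale A (conv): 0.45 / √(0.65·0.88) = 0.59
  Scale D (disc): 0.26 / √(0.66·0.88) = 0.34
  Scale B (conv): 0.77 / √(0.70·0.88) = 0.98
  Scale E (disc): 0.26 / √(0.75·0.88) = 0.32
Smallest convergent = 0.59. Discriminant values: 0.46, 0.34, 0.32; count ≥ 0.59 → 0.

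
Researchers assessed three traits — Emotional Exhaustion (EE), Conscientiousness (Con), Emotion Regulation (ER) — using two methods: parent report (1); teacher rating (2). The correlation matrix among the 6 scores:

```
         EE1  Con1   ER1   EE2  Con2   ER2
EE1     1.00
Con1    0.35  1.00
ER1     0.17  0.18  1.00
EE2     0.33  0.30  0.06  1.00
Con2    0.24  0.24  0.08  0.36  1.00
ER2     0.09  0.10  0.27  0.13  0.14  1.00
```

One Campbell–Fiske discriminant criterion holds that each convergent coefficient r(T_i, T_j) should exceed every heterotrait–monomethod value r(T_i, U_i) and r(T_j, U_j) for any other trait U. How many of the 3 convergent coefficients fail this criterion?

Each convergent coefficient versus the relevant comparison correlations:
EE (methods 1·2): 0.33 vs {0.35, 0.36, 0.17, 0.13} → fail.
Con (methods 1·2): 0.24 vs {0.35, 0.36, 0.18, 0.14} → fail.
ER (methods 1·2): 0.27 vs {0.17, 0.13, 0.18, 0.14} → pass.
2 of 3 fail.

2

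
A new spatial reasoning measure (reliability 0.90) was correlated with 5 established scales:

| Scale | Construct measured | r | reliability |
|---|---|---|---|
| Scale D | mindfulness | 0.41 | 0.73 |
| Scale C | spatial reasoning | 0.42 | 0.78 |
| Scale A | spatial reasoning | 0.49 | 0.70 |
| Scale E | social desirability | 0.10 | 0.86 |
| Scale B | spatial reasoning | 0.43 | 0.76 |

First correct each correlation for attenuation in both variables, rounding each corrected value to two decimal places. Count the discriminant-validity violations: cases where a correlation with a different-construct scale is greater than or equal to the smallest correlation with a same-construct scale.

Disattenuated r (r / √(r_scale · r_new)):
  Scale D (disc): 0.41 / √(0.73·0.90) = 0.51
  Scale C (conv): 0.42 / √(0.78·0.90) = 0.50
  Scale A (conv): 0.49 / √(0.70·0.90) = 0.62
  Scale E (disc): 0.10 / √(0.86·0.90) = 0.11
  Scale B (conv): 0.43 / √(0.76·0.90) = 0.52
Smallest convergent = 0.50. Discriminant values: 0.51, 0.11; count ≥ 0.50 → 1.

1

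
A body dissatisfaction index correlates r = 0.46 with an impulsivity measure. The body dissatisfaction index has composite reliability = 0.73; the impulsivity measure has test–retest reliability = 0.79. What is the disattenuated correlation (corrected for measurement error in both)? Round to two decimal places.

r_true = r_obs / √(r_xx · r_yy) = 0.46 / √(0.73 × 0.79) = 0.46 / √0.5767 = 0.46 / 0.7594 ≈ 0.61.

0.61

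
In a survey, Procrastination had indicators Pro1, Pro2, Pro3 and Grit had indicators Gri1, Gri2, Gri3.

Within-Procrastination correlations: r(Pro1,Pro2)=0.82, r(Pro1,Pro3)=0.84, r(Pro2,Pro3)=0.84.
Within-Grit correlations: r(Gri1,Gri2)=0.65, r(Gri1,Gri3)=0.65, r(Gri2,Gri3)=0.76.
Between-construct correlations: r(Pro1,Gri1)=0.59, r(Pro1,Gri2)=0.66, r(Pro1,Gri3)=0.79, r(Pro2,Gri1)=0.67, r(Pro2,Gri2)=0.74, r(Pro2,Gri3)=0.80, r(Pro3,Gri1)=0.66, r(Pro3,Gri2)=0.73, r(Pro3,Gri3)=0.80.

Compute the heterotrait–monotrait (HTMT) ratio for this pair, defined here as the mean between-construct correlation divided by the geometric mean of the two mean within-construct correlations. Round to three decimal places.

Mean between = 6.44/9 = 0.7156.
Mean within-Pro = 2.50/3 = 0.8333; mean within-Gri = 2.06/3 = 0.6867.
Geometric mean = √(0.8333 × 0.6867) = 0.7565.
HTMT = 0.7156 / 0.7565 = 0.946.

0.946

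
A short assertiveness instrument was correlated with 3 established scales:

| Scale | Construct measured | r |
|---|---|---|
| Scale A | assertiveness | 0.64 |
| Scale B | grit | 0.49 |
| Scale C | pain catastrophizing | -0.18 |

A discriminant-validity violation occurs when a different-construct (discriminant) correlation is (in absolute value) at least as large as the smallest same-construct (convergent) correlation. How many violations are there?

0

Convergent (same construct = assertiveness): Scale A.
Smallest convergent = 0.64. Discriminant |r|: 0.49, 0.18; count ≥ 0.64 → 0.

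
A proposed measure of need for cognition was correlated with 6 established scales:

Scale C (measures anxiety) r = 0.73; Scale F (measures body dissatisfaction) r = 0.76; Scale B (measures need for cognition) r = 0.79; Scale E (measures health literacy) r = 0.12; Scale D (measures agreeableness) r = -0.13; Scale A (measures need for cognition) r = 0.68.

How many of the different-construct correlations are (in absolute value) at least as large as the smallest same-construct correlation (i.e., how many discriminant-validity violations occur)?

2

Convergent (same construct = need for cognition): Scale B, Scale A.
Smallest convergent = 0.68. Discriminant |r|: 0.73, 0.76, 0.12, 0.13; count ≥ 0.68 → 2.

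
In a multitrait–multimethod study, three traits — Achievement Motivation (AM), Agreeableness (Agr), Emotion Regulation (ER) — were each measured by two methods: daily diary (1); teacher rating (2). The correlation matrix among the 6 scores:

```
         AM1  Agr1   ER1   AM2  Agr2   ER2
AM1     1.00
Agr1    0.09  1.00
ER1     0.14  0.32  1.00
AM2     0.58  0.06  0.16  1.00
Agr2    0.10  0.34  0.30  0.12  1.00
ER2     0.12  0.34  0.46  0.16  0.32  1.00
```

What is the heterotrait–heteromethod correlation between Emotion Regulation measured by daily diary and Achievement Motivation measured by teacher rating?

Different traits and methods: r(ER1, AM2) = 0.16.

0.16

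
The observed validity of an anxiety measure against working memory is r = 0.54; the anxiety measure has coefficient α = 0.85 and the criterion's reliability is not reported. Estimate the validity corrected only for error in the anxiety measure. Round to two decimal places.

Single correction: r_c = r_obs / √r_xx = 0.54 / √0.85 = 0.54 / 0.9220 ≈ 0.59.

0.59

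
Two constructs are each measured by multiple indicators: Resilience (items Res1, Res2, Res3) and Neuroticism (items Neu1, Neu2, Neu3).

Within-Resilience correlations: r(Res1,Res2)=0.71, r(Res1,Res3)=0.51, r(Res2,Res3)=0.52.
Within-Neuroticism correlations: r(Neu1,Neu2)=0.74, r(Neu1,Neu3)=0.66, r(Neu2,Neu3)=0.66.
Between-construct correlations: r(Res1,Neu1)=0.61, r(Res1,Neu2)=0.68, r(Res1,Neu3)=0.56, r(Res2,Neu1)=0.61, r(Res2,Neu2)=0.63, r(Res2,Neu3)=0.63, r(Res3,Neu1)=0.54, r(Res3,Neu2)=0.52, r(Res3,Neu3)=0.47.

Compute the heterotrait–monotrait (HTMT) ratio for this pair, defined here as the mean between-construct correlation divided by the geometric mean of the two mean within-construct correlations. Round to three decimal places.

Between-construct mean = 5.25/9 = 0.5833.
Mean within-Res = 1.74/3 = 0.5800; mean within-Neu = 2.06/3 = 0.6867.
Geometric mean = √(0.5800 × 0.6867) = 0.6311.
HTMT = 0.5833 / 0.6311 = 0.924.

0.924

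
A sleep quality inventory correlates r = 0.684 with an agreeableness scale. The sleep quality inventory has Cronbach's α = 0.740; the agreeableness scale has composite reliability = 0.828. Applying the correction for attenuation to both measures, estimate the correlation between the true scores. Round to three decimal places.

0.874

r_true = r_obs / √(r_xx · r_yy) = 0.684 / √(0.740 × 0.828) = 0.684 / √0.612720 = 0.684 / 0.7828 ≈ 0.874.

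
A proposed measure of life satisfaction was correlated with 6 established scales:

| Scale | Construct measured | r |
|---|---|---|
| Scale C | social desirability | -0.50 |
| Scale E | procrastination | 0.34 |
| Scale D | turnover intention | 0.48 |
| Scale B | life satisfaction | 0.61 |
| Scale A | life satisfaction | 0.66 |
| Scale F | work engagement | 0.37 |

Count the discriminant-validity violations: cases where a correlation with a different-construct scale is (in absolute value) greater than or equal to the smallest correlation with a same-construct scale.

0

Convergent (same construct = life satisfaction): Scale B, Scale A.
Smallest convergent = 0.61. Discriminant |r|: 0.50, 0.34, 0.48, 0.37; count ≥ 0.61 → 0.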